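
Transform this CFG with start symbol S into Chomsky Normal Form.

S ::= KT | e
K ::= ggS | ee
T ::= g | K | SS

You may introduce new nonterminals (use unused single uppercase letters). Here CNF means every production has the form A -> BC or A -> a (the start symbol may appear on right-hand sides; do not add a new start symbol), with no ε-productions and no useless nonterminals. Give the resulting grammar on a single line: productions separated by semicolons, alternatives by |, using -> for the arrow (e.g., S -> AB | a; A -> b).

S -> e | KT; A -> e; B -> g; C -> BS; D -> BS; K -> AA | BC; T -> g | AA | BD | SS

No ε-productions.
After unit-elimination: S -> e | KT; K -> ee | ggS; T -> g | SS | ee | ggS.
TERM: introduce A -> e, B -> g and substitute in every rule of length ≥2.
BIN: K -> BBS becomes K -> BC, C -> BS; T -> BBS becomes T -> BD, D -> BS.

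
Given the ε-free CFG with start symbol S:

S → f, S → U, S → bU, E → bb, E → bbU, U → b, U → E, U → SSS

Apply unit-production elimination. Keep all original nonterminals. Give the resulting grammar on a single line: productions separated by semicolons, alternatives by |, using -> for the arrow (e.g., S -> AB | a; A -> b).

S -> b | f | bU | bb | SSS | bbU; E -> bb | bbU; U -> b | bb | SSS | bbU

Unit productions: S->U, U->E.
Unit pairs (A ⇒* B via units): (S,E), (S,U), (U,E).
S: inherits non-unit rules of {E, S, U} → SSS | b | bU | bb | bbU | f.
E: inherits non-unit rules of {E} → bb | bbU.
U: inherits non-unit rules of {E, U} → SSS | b | bb | bbU.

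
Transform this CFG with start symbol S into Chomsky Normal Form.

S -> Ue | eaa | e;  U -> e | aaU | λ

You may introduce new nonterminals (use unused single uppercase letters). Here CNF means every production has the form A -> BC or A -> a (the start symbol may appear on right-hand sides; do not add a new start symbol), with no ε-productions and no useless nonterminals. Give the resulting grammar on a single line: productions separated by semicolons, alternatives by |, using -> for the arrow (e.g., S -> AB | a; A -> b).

S -> e | AC | UA; A -> e; B -> a; C -> BB; D -> BU; U -> e | BB | BD

Nullable: {U}; after ε-elimination: S -> e | Ue | eaa; U -> e | aa | aaU.
No unit productions to eliminate.
TERM: introduce B -> a, A -> e and substitute in every rule of length ≥2.
BIN: S -> ABB becomes S -> AC, C -> BB; U -> BBU becomes U -> BD, D -> BU.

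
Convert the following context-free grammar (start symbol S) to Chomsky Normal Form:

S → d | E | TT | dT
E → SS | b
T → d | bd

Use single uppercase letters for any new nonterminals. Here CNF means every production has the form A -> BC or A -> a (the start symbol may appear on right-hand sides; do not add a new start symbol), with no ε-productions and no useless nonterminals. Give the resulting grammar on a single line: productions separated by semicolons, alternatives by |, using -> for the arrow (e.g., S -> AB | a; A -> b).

No ε-productions.
After unit-elimination: S -> b | d | SS | TT | dT; E -> b | SS; T -> d | bd.
TERM: introduce B -> b, A -> d and substitute in every rule of length ≥2.
Drop unreachable/unproductive: E.

S -> b | d | AT | SS | TT; A -> d; B -> b; T -> d | BA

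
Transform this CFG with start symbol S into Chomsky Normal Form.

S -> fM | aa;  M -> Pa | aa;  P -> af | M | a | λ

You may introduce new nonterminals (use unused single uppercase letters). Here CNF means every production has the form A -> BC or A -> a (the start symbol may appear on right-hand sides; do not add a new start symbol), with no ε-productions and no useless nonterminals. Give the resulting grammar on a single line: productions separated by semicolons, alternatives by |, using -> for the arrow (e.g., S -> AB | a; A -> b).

S -> AA | BM; A -> a; B -> f; M -> a | AA | PA; P -> a | AA | AB | PA

Nullable: {P}; after ε-elimination: S -> aa | fM; M -> a | Pa | aa; P -> M | a | af.
After unit-elimination: S -> aa | fM; M -> a | Pa | aa; P -> a | Pa | aa | af.
TERM: introduce A -> a, B -> f and substitute in every rule of length ≥2.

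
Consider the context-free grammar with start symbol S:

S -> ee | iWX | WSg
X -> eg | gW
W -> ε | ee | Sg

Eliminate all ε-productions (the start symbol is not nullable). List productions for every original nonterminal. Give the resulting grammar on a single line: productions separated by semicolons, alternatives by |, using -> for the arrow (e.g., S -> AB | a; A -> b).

Nullable set: {W}.
S -> WSg: W nullable, giving Sg | WSg.
S -> iWX: W nullable, giving iWX | iX.
Drop W -> ε.
X -> gW: W nullable, giving g | gW.
Unchanged (no nullable symbols): S -> ee; W -> Sg; W -> ee; X -> eg.

S -> Sg | ee | iX | WSg | iWX; W -> Sg | ee; X -> g | eg | gW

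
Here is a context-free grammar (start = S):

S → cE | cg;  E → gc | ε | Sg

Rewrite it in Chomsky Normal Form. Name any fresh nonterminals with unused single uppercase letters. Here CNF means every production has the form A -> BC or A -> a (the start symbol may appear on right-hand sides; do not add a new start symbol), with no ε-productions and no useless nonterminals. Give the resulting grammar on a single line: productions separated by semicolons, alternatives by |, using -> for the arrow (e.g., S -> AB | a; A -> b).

S -> c | BA | BE; A -> g; B -> c; E -> AB | SA

Nullable: {E}; after ε-elimination: S -> c | cE | cg; E -> Sg | gc.
No unit productions to eliminate.
TERM: introduce B -> c, A -> g and substitute in every rule of length ≥2.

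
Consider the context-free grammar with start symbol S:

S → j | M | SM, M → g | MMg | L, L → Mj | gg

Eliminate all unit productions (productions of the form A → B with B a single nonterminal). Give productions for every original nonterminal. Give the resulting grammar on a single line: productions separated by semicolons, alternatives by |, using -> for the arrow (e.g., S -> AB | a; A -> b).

Unit productions: M->L, S->M.
Unit pairs (A ⇒* B via units): (M,L), (S,L), (S,M).
S: inherits non-unit rules of {L, M, S} → MMg | Mj | SM | g | gg | j.
L: inherits non-unit rules of {L} → Mj | gg.
M: inherits non-unit rules of {L, M} → MMg | Mj | g | gg.

S -> g | j | Mj | SM | gg | MMg; L -> Mj | gg; M -> g | Mj | gg | MMg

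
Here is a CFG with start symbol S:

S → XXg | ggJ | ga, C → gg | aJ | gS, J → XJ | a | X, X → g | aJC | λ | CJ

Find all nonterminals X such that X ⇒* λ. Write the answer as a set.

{J, X}

Directly nullable (have an ε-rule): {X}.
J is nullable via J -> X (every symbol on the right is already known nullable).
Not nullable: C, S — each has a terminal in every rule's right-hand side or depends on a non-nullable symbol.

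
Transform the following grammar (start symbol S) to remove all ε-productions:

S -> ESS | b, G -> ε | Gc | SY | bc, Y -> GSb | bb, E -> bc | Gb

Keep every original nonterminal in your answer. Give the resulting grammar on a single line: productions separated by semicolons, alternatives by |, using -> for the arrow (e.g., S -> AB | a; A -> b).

Nullable set: {G}.
E -> Gb: G nullable, giving Gb | b.
Drop G -> ε.
G -> Gc: G nullable, giving Gc | c.
Y -> GSb: G nullable, giving GSb | Sb.
Unchanged (no nullable symbols): S -> ESS; S -> b; E -> bc; G -> SY; G -> bc; Y -> bb.

S -> b | ESS; E -> b | Gb | bc; G -> c | Gc | SY | bc; Y -> Sb | bb | GSb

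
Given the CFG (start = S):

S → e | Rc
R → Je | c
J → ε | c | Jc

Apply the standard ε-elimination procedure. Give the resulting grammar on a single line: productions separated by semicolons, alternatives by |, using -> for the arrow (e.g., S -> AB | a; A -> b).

S -> e | Rc; J -> c | Jc; R -> c | e | Je

Nullable set: {J}.
Drop J -> ε.
J -> Jc: J nullable, giving Jc | c.
R -> Je: J nullable, giving Je | e.
Unchanged (no nullable symbols): S -> Rc; S -> e; J -> c; R -> c.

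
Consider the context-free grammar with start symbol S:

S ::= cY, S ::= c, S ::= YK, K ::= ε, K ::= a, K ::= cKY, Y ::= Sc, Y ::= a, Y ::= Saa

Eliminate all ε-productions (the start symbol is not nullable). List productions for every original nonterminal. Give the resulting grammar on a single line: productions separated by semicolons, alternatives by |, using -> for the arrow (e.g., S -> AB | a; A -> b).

Nullable set: {K}.
S -> YK: K nullable, giving Y | YK.
Drop K -> ε.
K -> cKY: K nullable, giving cKY | cY.
Unchanged (no nullable symbols): S -> c; S -> cY; K -> a; Y -> Saa; Y -> Sc; Y -> a.

S -> Y | c | YK | cY; K -> a | cY | cKY; Y -> a | Sc | Saa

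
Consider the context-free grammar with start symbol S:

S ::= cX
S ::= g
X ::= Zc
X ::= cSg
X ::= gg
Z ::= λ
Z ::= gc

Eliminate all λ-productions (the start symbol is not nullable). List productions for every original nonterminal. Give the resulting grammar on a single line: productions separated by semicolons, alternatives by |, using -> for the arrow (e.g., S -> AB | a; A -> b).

Nullable set: {Z}.
X -> Zc: Z nullable, giving Zc | c.
Drop Z -> λ.
Unchanged (no nullable symbols): S -> cX; S -> g; X -> cSg; X -> gg; Z -> gc.

S -> g | cX; X -> c | Zc | gg | cSg; Z -> gc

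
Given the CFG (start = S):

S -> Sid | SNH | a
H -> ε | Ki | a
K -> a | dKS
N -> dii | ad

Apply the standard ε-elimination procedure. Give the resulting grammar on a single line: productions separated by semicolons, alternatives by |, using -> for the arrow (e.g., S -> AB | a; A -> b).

Nullable set: {H}.
S -> SNH: H nullable, giving SN | SNH.
Drop H -> ε.
Unchanged (no nullable symbols): S -> Sid; S -> a; H -> Ki; H -> a; K -> a; K -> dKS; N -> ad; N -> dii.

S -> a | SN | SNH | Sid; H -> a | Ki; K -> a | dKS; N -> ad | dii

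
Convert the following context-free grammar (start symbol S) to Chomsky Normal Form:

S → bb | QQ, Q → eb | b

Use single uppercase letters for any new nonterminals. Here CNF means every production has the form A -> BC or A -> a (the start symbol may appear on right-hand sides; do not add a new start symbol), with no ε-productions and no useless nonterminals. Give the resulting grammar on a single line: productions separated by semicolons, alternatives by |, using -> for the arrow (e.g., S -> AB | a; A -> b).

S -> BB | QQ; A -> e; B -> b; Q -> b | AB

No ε-productions.
No unit productions to eliminate.
TERM: introduce B -> b, A -> e and substitute in every rule of length ≥2.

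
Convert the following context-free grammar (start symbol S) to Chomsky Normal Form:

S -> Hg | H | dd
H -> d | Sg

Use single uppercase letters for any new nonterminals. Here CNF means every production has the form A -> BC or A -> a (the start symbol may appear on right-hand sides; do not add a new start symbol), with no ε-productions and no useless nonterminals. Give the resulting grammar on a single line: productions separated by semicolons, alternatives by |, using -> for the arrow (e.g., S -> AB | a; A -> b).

S -> d | BB | HA | SA; A -> g; B -> d; H -> d | SA

No ε-productions.
After unit-elimination: S -> d | Hg | Sg | dd; H -> d | Sg.
TERM: introduce B -> d, A -> g and substitute in every rule of length ≥2.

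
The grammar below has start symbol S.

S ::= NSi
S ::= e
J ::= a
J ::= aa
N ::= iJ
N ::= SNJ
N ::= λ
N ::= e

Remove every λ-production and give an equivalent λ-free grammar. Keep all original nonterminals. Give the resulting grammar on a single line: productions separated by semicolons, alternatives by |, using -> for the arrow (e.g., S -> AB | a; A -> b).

S -> e | Si | NSi; J -> a | aa; N -> e | SJ | iJ | SNJ

Nullable set: {N}.
S -> NSi: N nullable, giving NSi | Si.
Drop N -> λ.
N -> SNJ: N nullable, giving SJ | SNJ.
Unchanged (no nullable symbols): S -> e; J -> a; J -> aa; N -> e; N -> iJ.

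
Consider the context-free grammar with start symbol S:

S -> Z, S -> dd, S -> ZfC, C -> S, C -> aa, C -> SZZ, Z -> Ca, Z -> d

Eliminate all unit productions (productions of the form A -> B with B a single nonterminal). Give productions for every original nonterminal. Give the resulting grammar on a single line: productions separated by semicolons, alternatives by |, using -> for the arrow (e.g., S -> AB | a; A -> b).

S -> d | Ca | dd | ZfC; C -> d | Ca | aa | dd | SZZ | ZfC; Z -> d | Ca

Unit productions: C->S, S->Z.
Unit pairs (A ⇒* B via units): (C,S), (C,Z), (S,Z).
S: inherits non-unit rules of {S, Z} → Ca | ZfC | d | dd.
C: inherits non-unit rules of {C, S, Z} → Ca | SZZ | ZfC | aa | d | dd.
Z: inherits non-unit rules of {Z} → Ca | d.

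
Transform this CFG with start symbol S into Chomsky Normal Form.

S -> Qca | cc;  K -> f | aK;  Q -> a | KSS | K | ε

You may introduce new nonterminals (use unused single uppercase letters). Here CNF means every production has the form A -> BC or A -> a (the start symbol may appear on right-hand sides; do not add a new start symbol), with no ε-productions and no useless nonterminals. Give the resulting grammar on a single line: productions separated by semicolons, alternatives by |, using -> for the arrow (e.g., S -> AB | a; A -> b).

S -> BA | BB | QD; A -> a; B -> c; C -> SS; D -> BA; K -> f | AK; Q -> a | f | AK | KC

Nullable: {Q}; after ε-elimination: S -> ca | cc | Qca; K -> f | aK; Q -> K | a | KSS.
After unit-elimination: S -> ca | cc | Qca; K -> f | aK; Q -> a | f | aK | KSS.
TERM: introduce A -> a, B -> c and substitute in every rule of length ≥2.
BIN: Q -> KSS becomes Q -> KC, C -> SS; S -> QBA becomes S -> QD, D -> BA.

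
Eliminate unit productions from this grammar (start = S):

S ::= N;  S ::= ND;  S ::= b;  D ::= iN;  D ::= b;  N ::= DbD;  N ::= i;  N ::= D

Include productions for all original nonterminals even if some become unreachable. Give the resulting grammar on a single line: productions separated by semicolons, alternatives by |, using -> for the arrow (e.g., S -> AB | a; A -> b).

Unit productions: N->D, S->N.
Unit pairs (A ⇒* B via units): (N,D), (S,D), (S,N).
S: inherits non-unit rules of {D, N, S} → DbD | ND | b | i | iN.
D: inherits non-unit rules of {D} → b | iN.
N: inherits non-unit rules of {D, N} → DbD | b | i | iN.

S -> b | i | ND | iN | DbD; D -> b | iN; N -> b | i | iN | DbD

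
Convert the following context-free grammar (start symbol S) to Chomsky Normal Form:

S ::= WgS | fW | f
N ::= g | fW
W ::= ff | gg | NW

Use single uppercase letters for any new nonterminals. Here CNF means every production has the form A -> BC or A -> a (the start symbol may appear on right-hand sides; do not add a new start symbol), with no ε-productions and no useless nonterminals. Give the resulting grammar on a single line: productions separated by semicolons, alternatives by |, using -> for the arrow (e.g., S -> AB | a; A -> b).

S -> f | AW | WC; A -> f; B -> g; C -> BS; N -> g | AW; W -> AA | BB | NW

No ε-productions.
No unit productions to eliminate.
TERM: introduce A -> f, B -> g and substitute in every rule of length ≥2.
BIN: S -> WBS becomes S -> WC, C -> BS.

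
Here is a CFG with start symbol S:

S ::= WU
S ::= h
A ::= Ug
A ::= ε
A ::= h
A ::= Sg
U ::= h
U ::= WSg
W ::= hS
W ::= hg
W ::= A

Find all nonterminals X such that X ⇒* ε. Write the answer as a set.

Directly nullable (have an ε-rule): {A}.
W is nullable via W -> A (every symbol on the right is already known nullable).
Not nullable: S, U — each has a terminal in every rule's right-hand side or depends on a non-nullable symbol.

{A, W}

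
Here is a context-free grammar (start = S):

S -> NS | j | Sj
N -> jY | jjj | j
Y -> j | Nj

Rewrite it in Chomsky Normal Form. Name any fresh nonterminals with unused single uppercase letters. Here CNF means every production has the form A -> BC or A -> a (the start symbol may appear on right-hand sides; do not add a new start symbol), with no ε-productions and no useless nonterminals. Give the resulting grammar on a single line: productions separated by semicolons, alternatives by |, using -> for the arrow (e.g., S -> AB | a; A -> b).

No ε-productions.
No unit productions to eliminate.
TERM: introduce A -> j and substitute in every rule of length ≥2.
BIN: N -> AAA becomes N -> AB, B -> AA.

S -> j | NS | SA; A -> j; B -> AA; N -> j | AB | AY; Y -> j | NA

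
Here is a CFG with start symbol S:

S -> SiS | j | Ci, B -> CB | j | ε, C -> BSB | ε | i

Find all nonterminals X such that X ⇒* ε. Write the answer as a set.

Directly nullable (have an ε-rule): {B, C}.
Not nullable: S — each has a terminal in every rule's right-hand side or depends on a non-nullable symbol.

{B, C}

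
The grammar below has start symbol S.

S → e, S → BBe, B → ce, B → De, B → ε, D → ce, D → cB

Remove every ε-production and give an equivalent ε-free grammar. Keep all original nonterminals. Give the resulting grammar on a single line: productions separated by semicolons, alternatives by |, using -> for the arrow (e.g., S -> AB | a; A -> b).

Nullable set: {B}.
S -> BBe: B, B nullable, giving BBe | Be | e.
Drop B -> ε.
D -> cB: B nullable, giving c | cB.
Unchanged (no nullable symbols): S -> e; B -> De; B -> ce; D -> ce.

S -> e | Be | BBe; B -> De | ce; D -> c | cB | ce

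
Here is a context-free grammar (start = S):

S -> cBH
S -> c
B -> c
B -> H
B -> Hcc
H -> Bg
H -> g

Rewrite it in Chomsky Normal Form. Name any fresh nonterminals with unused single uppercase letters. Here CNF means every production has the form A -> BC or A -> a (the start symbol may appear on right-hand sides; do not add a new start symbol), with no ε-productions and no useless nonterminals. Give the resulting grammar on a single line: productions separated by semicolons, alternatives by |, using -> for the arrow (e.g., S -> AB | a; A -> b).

S -> c | CE; A -> g; B -> c | g | BA | HD; C -> c; D -> CC; E -> BH; H -> g | BA

No ε-productions.
After unit-elimination: S -> c | cBH; B -> c | g | Bg | Hcc; H -> g | Bg.
TERM: introduce C -> c, A -> g and substitute in every rule of length ≥2.
BIN: B -> HCC becomes B -> HD, D -> CC; S -> CBH becomes S -> CE, E -> BH.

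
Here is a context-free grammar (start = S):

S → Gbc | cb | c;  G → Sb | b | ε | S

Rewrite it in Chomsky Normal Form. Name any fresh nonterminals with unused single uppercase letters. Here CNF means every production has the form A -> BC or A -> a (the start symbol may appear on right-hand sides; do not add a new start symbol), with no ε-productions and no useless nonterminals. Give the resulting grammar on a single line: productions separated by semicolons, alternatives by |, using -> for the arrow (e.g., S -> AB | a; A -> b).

Nullable: {G}; after ε-elimination: S -> c | bc | cb | Gbc; G -> S | b | Sb.
After unit-elimination: S -> c | bc | cb | Gbc; G -> b | c | Sb | bc | cb | Gbc.
TERM: introduce A -> b, B -> c and substitute in every rule of length ≥2.
BIN: G -> GAB becomes G -> GC, C -> AB; S -> GAB becomes S -> GD, D -> AB.

S -> c | AB | BA | GD; A -> b; B -> c; C -> AB; D -> AB; G -> b | c | AB | BA | GC | SA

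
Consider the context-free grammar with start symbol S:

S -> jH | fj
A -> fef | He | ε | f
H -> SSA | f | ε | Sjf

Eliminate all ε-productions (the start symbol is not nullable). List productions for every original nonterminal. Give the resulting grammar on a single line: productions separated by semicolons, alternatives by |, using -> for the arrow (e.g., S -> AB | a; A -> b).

Nullable set: {A, H}.
S -> jH: H nullable, giving j | jH.
Drop A -> ε.
A -> He: H nullable, giving He | e.
Drop H -> ε.
H -> SSA: A nullable, giving SS | SSA.
Unchanged (no nullable symbols): S -> fj; A -> f; A -> fef; H -> Sjf; H -> f.

S -> j | fj | jH; A -> e | f | He | fef; H -> f | SS | SSA | Sjf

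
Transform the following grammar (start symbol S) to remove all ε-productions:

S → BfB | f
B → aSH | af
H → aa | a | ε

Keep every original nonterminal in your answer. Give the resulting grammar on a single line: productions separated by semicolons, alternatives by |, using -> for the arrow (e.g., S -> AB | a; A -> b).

Nullable set: {H}.
B -> aSH: H nullable, giving aS | aSH.
Drop H -> ε.
Unchanged (no nullable symbols): S -> BfB; S -> f; B -> af; H -> a; H -> aa.

S -> f | BfB; B -> aS | af | aSH; H -> a | aa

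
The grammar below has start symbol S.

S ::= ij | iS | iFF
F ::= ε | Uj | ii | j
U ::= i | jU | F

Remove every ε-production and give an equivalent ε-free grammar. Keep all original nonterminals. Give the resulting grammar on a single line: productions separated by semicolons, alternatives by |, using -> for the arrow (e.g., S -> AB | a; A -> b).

Nullable set: {F, U}.
S -> iFF: F, F nullable, giving i | iF | iFF.
Drop F -> ε.
F -> Uj: U nullable, giving Uj | j.
U -> F: F nullable, giving F.
U -> jU: U nullable, giving j | jU.
Unchanged (no nullable symbols): S -> iS; S -> ij; F -> ii; F -> j; U -> i.

S -> i | iF | iS | ij | iFF; F -> j | Uj | ii; U -> F | i | j | jU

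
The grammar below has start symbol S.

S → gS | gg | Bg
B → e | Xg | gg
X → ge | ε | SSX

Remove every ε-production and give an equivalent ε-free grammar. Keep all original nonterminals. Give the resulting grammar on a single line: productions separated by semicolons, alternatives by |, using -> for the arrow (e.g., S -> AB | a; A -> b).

S -> Bg | gS | gg; B -> e | g | Xg | gg; X -> SS | ge | SSX

Nullable set: {X}.
B -> Xg: X nullable, giving Xg | g.
Drop X -> ε.
X -> SSX: X nullable, giving SS | SSX.
Unchanged (no nullable symbols): S -> Bg; S -> gS; S -> gg; B -> e; B -> gg; X -> ge.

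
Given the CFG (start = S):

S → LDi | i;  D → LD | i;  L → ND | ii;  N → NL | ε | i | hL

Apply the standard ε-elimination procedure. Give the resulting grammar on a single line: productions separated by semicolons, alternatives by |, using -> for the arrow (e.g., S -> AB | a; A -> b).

Nullable set: {N}.
L -> ND: N nullable, giving D | ND.
Drop N -> ε.
N -> NL: N nullable, giving L | NL.
Unchanged (no nullable symbols): S -> LDi; S -> i; D -> LD; D -> i; L -> ii; N -> hL; N -> i.

S -> i | LDi; D -> i | LD; L -> D | ND | ii; N -> L | i | NL | hL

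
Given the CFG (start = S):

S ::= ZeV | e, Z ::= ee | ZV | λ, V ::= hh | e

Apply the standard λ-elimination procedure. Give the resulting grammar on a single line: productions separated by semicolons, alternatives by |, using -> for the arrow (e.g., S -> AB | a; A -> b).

Nullable set: {Z}.
S -> ZeV: Z nullable, giving ZeV | eV.
Drop Z -> λ.
Z -> ZV: Z nullable, giving V | ZV.
Unchanged (no nullable symbols): S -> e; V -> e; V -> hh; Z -> ee.

S -> e | eV | ZeV; V -> e | hh; Z -> V | ZV | ee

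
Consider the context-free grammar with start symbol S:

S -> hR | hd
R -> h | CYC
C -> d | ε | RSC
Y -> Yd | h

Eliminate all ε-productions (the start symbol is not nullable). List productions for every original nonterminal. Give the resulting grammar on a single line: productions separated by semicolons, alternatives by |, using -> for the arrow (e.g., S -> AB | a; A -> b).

Nullable set: {C}.
Drop C -> ε.
C -> RSC: C nullable, giving RS | RSC.
R -> CYC: C, C nullable, giving CY | CYC | Y | YC.
Unchanged (no nullable symbols): S -> hR; S -> hd; C -> d; R -> h; Y -> Yd; Y -> h.

S -> hR | hd; C -> d | RS | RSC; R -> Y | h | CY | YC | CYC; Y -> h | Yd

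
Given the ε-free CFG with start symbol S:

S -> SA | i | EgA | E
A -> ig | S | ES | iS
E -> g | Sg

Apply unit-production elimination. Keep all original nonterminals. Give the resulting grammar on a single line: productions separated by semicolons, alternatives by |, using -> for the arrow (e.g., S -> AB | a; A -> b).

Unit productions: A->S, S->E.
Unit pairs (A ⇒* B via units): (A,E), (A,S), (S,E).
S: inherits non-unit rules of {E, S} → EgA | SA | Sg | g | i.
A: inherits non-unit rules of {A, E, S} → ES | EgA | SA | Sg | g | i | iS | ig.
E: inherits non-unit rules of {E} → Sg | g.

S -> g | i | SA | Sg | EgA; A -> g | i | ES | SA | Sg | iS | ig | EgA; E -> g | Sg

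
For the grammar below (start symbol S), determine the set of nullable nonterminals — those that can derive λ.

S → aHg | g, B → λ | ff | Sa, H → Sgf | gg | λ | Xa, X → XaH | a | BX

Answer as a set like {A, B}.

{B, H}

Directly nullable (have an ε-rule): {B, H}.
Not nullable: S, X — each has a terminal in every rule's right-hand side or depends on a non-nullable symbol.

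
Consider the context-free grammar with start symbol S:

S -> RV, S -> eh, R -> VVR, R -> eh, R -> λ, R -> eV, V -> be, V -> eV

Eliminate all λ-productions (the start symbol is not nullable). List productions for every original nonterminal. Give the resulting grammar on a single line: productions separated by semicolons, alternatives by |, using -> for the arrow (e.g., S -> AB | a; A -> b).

Nullable set: {R}.
S -> RV: R nullable, giving RV | V.
Drop R -> λ.
R -> VVR: R nullable, giving VV | VVR.
Unchanged (no nullable symbols): S -> eh; R -> eV; R -> eh; V -> be; V -> eV.

S -> V | RV | eh; R -> VV | eV | eh | VVR; V -> be | eV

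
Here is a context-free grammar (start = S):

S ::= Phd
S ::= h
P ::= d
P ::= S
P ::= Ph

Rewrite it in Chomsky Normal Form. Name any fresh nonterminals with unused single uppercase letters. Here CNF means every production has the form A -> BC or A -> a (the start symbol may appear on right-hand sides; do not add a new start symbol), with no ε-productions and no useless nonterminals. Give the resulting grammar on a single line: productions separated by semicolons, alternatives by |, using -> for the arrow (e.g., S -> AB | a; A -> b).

No ε-productions.
After unit-elimination: S -> h | Phd; P -> d | h | Ph | Phd.
TERM: introduce B -> d, A -> h and substitute in every rule of length ≥2.
BIN: P -> PAB becomes P -> PC, C -> AB; S -> PAB becomes S -> PD, D -> AB.

S -> h | PD; A -> h; B -> d; C -> AB; D -> AB; P -> d | h | PA | PC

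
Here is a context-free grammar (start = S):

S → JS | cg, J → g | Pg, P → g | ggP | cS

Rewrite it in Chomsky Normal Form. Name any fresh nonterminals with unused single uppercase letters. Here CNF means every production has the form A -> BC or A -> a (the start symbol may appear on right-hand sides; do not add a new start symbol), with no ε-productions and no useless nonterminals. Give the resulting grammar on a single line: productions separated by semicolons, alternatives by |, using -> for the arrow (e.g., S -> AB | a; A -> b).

No ε-productions.
No unit productions to eliminate.
TERM: introduce B -> c, A -> g and substitute in every rule of length ≥2.
BIN: P -> AAP becomes P -> AC, C -> AP.

S -> BA | JS; A -> g; B -> c; C -> AP; J -> g | PA; P -> g | AC | BS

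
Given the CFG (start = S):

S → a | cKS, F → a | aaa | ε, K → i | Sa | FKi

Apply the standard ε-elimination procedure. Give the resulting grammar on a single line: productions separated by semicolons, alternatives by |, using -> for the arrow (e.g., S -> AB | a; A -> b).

Nullable set: {F}.
Drop F -> ε.
K -> FKi: F nullable, giving FKi | Ki.
Unchanged (no nullable symbols): S -> a; S -> cKS; F -> a; F -> aaa; K -> Sa; K -> i.

S -> a | cKS; F -> a | aaa; K -> i | Ki | Sa | FKi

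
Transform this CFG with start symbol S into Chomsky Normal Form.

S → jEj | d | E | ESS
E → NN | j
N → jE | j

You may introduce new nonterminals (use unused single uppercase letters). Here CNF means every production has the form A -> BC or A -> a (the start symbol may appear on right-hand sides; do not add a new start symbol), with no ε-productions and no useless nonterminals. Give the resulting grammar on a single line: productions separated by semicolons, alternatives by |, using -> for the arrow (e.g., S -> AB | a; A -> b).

No ε-productions.
After unit-elimination: S -> d | j | NN | ESS | jEj; E -> j | NN; N -> j | jE.
TERM: introduce A -> j and substitute in every rule of length ≥2.
BIN: S -> AEA becomes S -> AB, B -> EA; S -> ESS becomes S -> EC, C -> SS.

S -> d | j | AB | EC | NN; A -> j; B -> EA; C -> SS; E -> j | NN; N -> j | AE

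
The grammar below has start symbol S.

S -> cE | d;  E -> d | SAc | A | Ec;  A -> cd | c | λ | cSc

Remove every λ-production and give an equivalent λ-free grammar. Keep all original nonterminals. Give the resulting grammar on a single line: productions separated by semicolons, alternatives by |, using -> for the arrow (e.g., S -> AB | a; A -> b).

Nullable set: {A, E}.
S -> cE: E nullable, giving c | cE.
Drop A -> λ.
E -> A: A nullable, giving A.
E -> Ec: E nullable, giving Ec | c.
E -> SAc: A nullable, giving SAc | Sc.
Unchanged (no nullable symbols): S -> d; A -> c; A -> cSc; A -> cd; E -> d.

S -> c | d | cE; A -> c | cd | cSc; E -> A | c | d | Ec | Sc | SAc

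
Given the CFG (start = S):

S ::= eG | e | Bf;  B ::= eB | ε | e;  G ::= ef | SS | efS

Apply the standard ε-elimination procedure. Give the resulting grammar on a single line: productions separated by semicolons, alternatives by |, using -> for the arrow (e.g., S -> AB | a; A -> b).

S -> e | f | Bf | eG; B -> e | eB; G -> SS | ef | efS

Nullable set: {B}.
S -> Bf: B nullable, giving Bf | f.
Drop B -> ε.
B -> eB: B nullable, giving e | eB.
Unchanged (no nullable symbols): S -> e; S -> eG; B -> e; G -> SS; G -> ef; G -> efS.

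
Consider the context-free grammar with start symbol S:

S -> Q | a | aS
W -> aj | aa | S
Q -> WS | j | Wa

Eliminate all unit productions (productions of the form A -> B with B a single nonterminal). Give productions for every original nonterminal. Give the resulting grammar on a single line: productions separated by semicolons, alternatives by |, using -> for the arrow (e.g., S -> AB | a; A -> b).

S -> a | j | WS | Wa | aS; Q -> j | WS | Wa; W -> a | j | WS | Wa | aS | aa | aj

Unit productions: S->Q, W->S.
Unit pairs (A ⇒* B via units): (S,Q), (W,Q), (W,S).
S: inherits non-unit rules of {Q, S} → WS | Wa | a | aS | j.
Q: inherits non-unit rules of {Q} → WS | Wa | j.
W: inherits non-unit rules of {Q, S, W} → WS | Wa | a | aS | aa | aj | j.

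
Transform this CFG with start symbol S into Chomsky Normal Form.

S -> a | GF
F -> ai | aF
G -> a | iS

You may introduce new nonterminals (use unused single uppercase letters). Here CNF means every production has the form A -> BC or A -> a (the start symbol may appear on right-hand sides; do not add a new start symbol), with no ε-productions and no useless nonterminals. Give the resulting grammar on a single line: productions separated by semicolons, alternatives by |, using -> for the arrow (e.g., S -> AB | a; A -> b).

S -> a | GF; A -> a; B -> i; F -> AB | AF; G -> a | BS

No ε-productions.
No unit productions to eliminate.
TERM: introduce A -> a, B -> i and substitute in every rule of length ≥2.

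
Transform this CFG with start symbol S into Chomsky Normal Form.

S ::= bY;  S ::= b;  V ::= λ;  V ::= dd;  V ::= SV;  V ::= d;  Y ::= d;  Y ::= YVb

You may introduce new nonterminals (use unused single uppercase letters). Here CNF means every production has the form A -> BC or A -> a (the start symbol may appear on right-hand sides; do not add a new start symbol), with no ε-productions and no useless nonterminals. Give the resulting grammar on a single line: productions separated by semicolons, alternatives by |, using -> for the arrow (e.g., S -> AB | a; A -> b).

S -> b | AY; A -> b; B -> d; C -> VA; V -> b | d | AY | BB | SV; Y -> d | YA | YC

Nullable: {V}; after ε-elimination: S -> b | bY; V -> S | d | SV | dd; Y -> d | Yb | YVb.
After unit-elimination: S -> b | bY; V -> b | d | SV | bY | dd; Y -> d | Yb | YVb.
TERM: introduce A -> b, B -> d and substitute in every rule of length ≥2.
BIN: Y -> YVA becomes Y -> YC, C -> VA.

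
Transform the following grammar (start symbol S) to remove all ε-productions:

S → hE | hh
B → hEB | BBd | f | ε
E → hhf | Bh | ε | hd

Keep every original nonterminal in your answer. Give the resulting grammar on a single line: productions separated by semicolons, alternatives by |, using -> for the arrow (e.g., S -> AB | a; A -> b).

Nullable set: {B, E}.
S -> hE: E nullable, giving h | hE.
Drop B -> ε.
B -> BBd: B, B nullable, giving BBd | Bd | d.
B -> hEB: E, B nullable, giving h | hB | hE | hEB.
Drop E -> ε.
E -> Bh: B nullable, giving Bh | h.
Unchanged (no nullable symbols): S -> hh; B -> f; E -> hd; E -> hhf.

S -> h | hE | hh; B -> d | f | h | Bd | hB | hE | BBd | hEB; E -> h | Bh | hd | hhf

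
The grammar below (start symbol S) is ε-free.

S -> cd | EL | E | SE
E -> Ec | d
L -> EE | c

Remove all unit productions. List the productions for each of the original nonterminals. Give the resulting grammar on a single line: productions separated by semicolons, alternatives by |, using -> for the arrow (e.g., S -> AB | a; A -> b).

Unit productions: S->E.
Unit pairs (A ⇒* B via units): (S,E).
S: inherits non-unit rules of {E, S} → EL | Ec | SE | cd | d.
E: inherits non-unit rules of {E} → Ec | d.
L: inherits non-unit rules of {L} → EE | c.

S -> d | EL | Ec | SE | cd; E -> d | Ec; L -> c | EE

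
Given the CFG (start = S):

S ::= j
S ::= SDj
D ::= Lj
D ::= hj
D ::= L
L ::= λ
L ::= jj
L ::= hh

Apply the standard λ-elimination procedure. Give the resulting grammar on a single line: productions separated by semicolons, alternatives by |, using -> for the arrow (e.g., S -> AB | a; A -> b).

S -> j | Sj | SDj; D -> L | j | Lj | hj; L -> hh | jj

Nullable set: {D, L}.
S -> SDj: D nullable, giving SDj | Sj.
D -> L: L nullable, giving L.
D -> Lj: L nullable, giving Lj | j.
Drop L -> λ.
Unchanged (no nullable symbols): S -> j; D -> hj; L -> hh; L -> jj.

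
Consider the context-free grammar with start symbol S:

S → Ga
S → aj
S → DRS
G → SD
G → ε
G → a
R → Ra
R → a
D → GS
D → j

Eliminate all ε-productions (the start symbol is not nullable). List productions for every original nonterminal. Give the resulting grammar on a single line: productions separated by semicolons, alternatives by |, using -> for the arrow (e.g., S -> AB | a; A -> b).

Nullable set: {G}.
S -> Ga: G nullable, giving Ga | a.
D -> GS: G nullable, giving GS | S.
Drop G -> ε.
Unchanged (no nullable symbols): S -> DRS; S -> aj; D -> j; G -> SD; G -> a; R -> Ra; R -> a.

S -> a | Ga | aj | DRS; D -> S | j | GS; G -> a | SD; R -> a | Ra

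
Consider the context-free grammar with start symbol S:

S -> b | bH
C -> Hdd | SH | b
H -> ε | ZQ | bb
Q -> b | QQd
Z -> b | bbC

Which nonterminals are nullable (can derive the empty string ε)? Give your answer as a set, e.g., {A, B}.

{H}

Directly nullable (have an ε-rule): {H}.
Not nullable: C, Q, S, Z — each has a terminal in every rule's right-hand side or depends on a non-nullable symbol.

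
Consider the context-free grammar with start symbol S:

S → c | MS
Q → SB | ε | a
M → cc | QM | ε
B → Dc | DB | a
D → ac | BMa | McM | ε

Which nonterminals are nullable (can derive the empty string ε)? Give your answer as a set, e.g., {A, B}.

{D, M, Q}

Directly nullable (have an ε-rule): {D, M, Q}.
Not nullable: B, S — each has a terminal in every rule's right-hand side or depends on a non-nullable symbol.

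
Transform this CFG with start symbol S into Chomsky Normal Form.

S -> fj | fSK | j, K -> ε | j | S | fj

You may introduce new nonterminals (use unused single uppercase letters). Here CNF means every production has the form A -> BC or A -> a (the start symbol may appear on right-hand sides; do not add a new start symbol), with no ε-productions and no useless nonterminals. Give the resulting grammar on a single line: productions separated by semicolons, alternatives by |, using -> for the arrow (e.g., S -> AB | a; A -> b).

S -> j | AB | AD | AS; A -> f; B -> j; C -> SK; D -> SK; K -> j | AB | AC | AS

Nullable: {K}; after ε-elimination: S -> j | fS | fj | fSK; K -> S | j | fj.
After unit-elimination: S -> j | fS | fj | fSK; K -> j | fS | fj | fSK.
TERM: introduce A -> f, B -> j and substitute in every rule of length ≥2.
BIN: K -> ASK becomes K -> AC, C -> SK; S -> ASK becomes S -> AD, D -> SK.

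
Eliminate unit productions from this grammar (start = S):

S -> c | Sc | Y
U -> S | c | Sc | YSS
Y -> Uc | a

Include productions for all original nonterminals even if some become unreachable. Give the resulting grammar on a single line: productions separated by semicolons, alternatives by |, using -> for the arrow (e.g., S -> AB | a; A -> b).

Unit productions: S->Y, U->S.
Unit pairs (A ⇒* B via units): (S,Y), (U,S), (U,Y).
S: inherits non-unit rules of {S, Y} → Sc | Uc | a | c.
U: inherits non-unit rules of {S, U, Y} → Sc | Uc | YSS | a | c.
Y: inherits non-unit rules of {Y} → Uc | a.

S -> a | c | Sc | Uc; U -> a | c | Sc | Uc | YSS; Y -> a | Uc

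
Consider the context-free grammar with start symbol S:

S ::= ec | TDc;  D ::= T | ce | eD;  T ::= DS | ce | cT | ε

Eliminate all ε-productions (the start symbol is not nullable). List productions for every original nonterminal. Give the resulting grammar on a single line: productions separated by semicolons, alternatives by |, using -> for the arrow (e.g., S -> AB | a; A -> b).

Nullable set: {D, T}.
S -> TDc: T, D nullable, giving Dc | TDc | Tc | c.
D -> T: T nullable, giving T.
D -> eD: D nullable, giving e | eD.
Drop T -> ε.
T -> DS: D nullable, giving DS | S.
T -> cT: T nullable, giving c | cT.
Unchanged (no nullable symbols): S -> ec; D -> ce; T -> ce.

S -> c | Dc | Tc | ec | TDc; D -> T | e | ce | eD; T -> S | c | DS | cT | ce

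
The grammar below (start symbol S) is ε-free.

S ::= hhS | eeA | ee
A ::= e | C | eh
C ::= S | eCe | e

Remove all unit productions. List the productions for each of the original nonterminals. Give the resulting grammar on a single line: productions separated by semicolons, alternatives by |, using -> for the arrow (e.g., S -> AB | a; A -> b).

Unit productions: A->C, C->S.
Unit pairs (A ⇒* B via units): (A,C), (A,S), (C,S).
S: inherits non-unit rules of {S} → ee | eeA | hhS.
A: inherits non-unit rules of {A, C, S} → e | eCe | ee | eeA | eh | hhS.
C: inherits non-unit rules of {C, S} → e | eCe | ee | eeA | hhS.

S -> ee | eeA | hhS; A -> e | ee | eh | eCe | eeA | hhS; C -> e | ee | eCe | eeA | hhS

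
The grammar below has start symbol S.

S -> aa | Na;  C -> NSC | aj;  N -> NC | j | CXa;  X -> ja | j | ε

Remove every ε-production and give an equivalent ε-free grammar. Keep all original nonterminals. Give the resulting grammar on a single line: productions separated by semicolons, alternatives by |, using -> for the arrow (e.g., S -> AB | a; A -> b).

S -> Na | aa; C -> aj | NSC; N -> j | Ca | NC | CXa; X -> j | ja

Nullable set: {X}.
N -> CXa: X nullable, giving CXa | Ca.
Drop X -> ε.
Unchanged (no nullable symbols): S -> Na; S -> aa; C -> NSC; C -> aj; N -> NC; N -> j; X -> j; X -> ja.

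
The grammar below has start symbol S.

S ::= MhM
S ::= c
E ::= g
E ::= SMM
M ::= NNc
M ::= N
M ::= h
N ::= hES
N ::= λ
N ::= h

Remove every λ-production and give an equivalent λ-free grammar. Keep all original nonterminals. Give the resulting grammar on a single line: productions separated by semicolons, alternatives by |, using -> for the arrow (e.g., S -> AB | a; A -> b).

Nullable set: {M, N}.
S -> MhM: M, M nullable, giving Mh | MhM | h | hM.
E -> SMM: M, M nullable, giving S | SM | SMM.
M -> N: N nullable, giving N.
M -> NNc: N, N nullable, giving NNc | Nc | c.
Drop N -> λ.
Unchanged (no nullable symbols): S -> c; E -> g; M -> h; N -> h; N -> hES.

S -> c | h | Mh | hM | MhM; E -> S | g | SM | SMM; M -> N | c | h | Nc | NNc; N -> h | hES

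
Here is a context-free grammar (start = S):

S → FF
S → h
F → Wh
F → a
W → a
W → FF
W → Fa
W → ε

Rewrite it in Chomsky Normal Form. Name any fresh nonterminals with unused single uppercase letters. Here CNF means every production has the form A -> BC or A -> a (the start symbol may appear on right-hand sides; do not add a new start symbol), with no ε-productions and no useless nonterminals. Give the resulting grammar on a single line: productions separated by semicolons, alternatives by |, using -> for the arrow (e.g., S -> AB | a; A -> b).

S -> h | FF; A -> h; B -> a; F -> a | h | WA; W -> a | FB | FF

Nullable: {W}; after ε-elimination: S -> h | FF; F -> a | h | Wh; W -> a | FF | Fa.
No unit productions to eliminate.
TERM: introduce B -> a, A -> h and substitute in every rule of length ≥2.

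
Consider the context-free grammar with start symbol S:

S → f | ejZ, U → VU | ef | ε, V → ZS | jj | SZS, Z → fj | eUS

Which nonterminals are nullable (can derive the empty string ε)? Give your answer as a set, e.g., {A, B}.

{U}

Directly nullable (have an ε-rule): {U}.
Not nullable: S, V, Z — each has a terminal in every rule's right-hand side or depends on a non-nullable symbol.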